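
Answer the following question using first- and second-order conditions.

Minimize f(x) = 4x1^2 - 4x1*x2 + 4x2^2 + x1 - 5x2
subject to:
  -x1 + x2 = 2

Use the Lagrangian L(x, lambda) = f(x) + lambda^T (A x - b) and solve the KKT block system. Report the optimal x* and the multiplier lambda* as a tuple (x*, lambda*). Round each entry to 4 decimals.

Form the Lagrangian:
  L(x, lambda) = (1/2) x^T Q x + c^T x + lambda^T (A x - b)
Stationarity (grad_x L = 0): Q x + c + A^T lambda = 0.
Primal feasibility: A x = b.

This gives the KKT block system:
  [ Q   A^T ] [ x     ]   [-c ]
  [ A    0  ] [ lambda ] = [ b ]

Solving the linear system:
  x*      = (-0.5, 1.5)
  lambda* = (-9)
  f(x*)   = 5

x* = (-0.5, 1.5), lambda* = (-9)


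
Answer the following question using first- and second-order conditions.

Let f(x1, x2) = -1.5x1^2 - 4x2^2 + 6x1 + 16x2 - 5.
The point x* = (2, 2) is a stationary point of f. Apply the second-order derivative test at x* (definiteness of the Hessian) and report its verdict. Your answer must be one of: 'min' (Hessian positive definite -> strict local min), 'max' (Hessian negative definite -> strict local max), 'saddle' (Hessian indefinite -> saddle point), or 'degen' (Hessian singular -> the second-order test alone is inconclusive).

Compute the Hessian H = grad^2 f:
  H = [[-3, 0], [0, -8]]
Verify stationarity: grad f(x*) = H x* + g = (0, 0).
Eigenvalues of H: -8, -3.
Both eigenvalues < 0, so H is negative definite -> x* is a strict local max.

max


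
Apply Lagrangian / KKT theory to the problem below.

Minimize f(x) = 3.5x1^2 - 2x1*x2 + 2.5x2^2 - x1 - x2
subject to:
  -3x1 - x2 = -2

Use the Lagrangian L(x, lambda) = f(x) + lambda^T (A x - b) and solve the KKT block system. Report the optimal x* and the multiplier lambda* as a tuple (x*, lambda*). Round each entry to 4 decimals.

Form the Lagrangian:
  L(x, lambda) = (1/2) x^T Q x + c^T x + lambda^T (A x - b)
Stationarity (grad_x L = 0): Q x + c + A^T lambda = 0.
Primal feasibility: A x = b.

This gives the KKT block system:
  [ Q   A^T ] [ x     ]   [-c ]
  [ A    0  ] [ lambda ] = [ b ]

Solving the linear system:
  x*      = (0.5, 0.5)
  lambda* = (0.5)
  f(x*)   = 0

x* = (0.5, 0.5), lambda* = (0.5)


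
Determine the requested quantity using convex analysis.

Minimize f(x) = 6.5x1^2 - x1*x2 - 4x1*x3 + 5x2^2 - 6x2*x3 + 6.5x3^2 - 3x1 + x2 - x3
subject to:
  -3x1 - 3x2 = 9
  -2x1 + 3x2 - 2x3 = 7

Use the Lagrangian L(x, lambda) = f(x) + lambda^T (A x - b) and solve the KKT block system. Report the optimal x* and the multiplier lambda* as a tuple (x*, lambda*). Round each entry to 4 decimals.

Form the Lagrangian:
  L(x, lambda) = (1/2) x^T Q x + c^T x + lambda^T (A x - b)
Stationarity (grad_x L = 0): Q x + c + A^T lambda = 0.
Primal feasibility: A x = b.

This gives the KKT block system:
  [ Q   A^T ] [ x     ]   [-c ]
  [ A    0  ] [ lambda ] = [ b ]

Solving the linear system:
  x*      = (-2.3948, -0.6052, -2.013)
  lambda* = (-3.839, -6.9792)
  f(x*)   = 45.9987

x* = (-2.3948, -0.6052, -2.013), lambda* = (-3.839, -6.9792)


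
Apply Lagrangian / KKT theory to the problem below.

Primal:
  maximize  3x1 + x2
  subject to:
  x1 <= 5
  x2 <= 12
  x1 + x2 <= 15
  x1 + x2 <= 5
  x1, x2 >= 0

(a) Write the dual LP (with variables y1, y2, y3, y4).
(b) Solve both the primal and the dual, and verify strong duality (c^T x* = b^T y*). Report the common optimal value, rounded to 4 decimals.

The standard primal-dual pair for 'max c^T x s.t. A x <= b, x >= 0' is:
  Dual:  min b^T y  s.t.  A^T y >= c,  y >= 0.

So the dual LP is:
  minimize  5y1 + 12y2 + 15y3 + 5y4
  subject to:
    y1 + y3 + y4 >= 3
    y2 + y3 + y4 >= 1
    y1, y2, y3, y4 >= 0

Solving the primal: x* = (5, 0).
  primal value c^T x* = 15.
Solving the dual: y* = (2, 0, 0, 1).
  dual value b^T y* = 15.
Strong duality: c^T x* = b^T y*. Confirmed.

15


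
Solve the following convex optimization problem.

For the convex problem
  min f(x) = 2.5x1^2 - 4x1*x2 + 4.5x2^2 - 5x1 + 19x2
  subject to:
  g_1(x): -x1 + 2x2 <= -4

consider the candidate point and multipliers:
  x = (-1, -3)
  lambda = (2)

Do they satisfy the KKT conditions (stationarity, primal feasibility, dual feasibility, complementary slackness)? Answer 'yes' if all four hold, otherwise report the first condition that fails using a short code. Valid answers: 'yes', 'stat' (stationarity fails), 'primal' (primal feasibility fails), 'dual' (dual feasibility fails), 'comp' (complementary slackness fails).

Gradient of f: grad f(x) = Q x + c = (2, -4)
Constraint values g_i(x) = a_i^T x - b_i:
  g_1((-1, -3)) = -1
Stationarity residual: grad f(x) + sum_i lambda_i a_i = (0, 0)
  -> stationarity OK
Primal feasibility (all g_i <= 0): OK
Dual feasibility (all lambda_i >= 0): OK
Complementary slackness (lambda_i * g_i(x) = 0 for all i): FAILS

Verdict: the first failing condition is complementary_slackness -> comp.

comp


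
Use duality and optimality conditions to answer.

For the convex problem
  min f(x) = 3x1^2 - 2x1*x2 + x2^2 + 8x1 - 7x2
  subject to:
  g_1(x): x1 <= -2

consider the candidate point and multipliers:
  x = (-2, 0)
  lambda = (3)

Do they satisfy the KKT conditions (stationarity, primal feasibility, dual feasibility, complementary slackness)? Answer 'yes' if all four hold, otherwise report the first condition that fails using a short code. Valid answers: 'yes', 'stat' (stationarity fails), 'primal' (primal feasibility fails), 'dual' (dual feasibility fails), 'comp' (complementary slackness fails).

Gradient of f: grad f(x) = Q x + c = (-4, -3)
Constraint values g_i(x) = a_i^T x - b_i:
  g_1((-2, 0)) = 0
Stationarity residual: grad f(x) + sum_i lambda_i a_i = (-1, -3)
  -> stationarity FAILS
Primal feasibility (all g_i <= 0): OK
Dual feasibility (all lambda_i >= 0): OK
Complementary slackness (lambda_i * g_i(x) = 0 for all i): OK

Verdict: the first failing condition is stationarity -> stat.

stat


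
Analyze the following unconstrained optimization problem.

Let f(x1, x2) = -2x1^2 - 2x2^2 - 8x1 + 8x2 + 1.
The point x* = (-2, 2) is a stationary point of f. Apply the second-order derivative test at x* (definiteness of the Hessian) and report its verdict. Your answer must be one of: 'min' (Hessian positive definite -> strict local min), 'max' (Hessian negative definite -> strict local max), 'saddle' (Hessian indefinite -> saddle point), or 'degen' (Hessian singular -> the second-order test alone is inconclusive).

Compute the Hessian H = grad^2 f:
  H = [[-4, 0], [0, -4]]
Verify stationarity: grad f(x*) = H x* + g = (0, 0).
Eigenvalues of H: -4, -4.
Both eigenvalues < 0, so H is negative definite -> x* is a strict local max.

max


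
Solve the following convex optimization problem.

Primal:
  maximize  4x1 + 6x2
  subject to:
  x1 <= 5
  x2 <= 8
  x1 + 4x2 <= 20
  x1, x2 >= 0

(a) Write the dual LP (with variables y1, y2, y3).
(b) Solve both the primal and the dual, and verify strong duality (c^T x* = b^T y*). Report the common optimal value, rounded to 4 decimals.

The standard primal-dual pair for 'max c^T x s.t. A x <= b, x >= 0' is:
  Dual:  min b^T y  s.t.  A^T y >= c,  y >= 0.

So the dual LP is:
  minimize  5y1 + 8y2 + 20y3
  subject to:
    y1 + y3 >= 4
    y2 + 4y3 >= 6
    y1, y2, y3 >= 0

Solving the primal: x* = (5, 3.75).
  primal value c^T x* = 42.5.
Solving the dual: y* = (2.5, 0, 1.5).
  dual value b^T y* = 42.5.
Strong duality: c^T x* = b^T y*. Confirmed.

42.5


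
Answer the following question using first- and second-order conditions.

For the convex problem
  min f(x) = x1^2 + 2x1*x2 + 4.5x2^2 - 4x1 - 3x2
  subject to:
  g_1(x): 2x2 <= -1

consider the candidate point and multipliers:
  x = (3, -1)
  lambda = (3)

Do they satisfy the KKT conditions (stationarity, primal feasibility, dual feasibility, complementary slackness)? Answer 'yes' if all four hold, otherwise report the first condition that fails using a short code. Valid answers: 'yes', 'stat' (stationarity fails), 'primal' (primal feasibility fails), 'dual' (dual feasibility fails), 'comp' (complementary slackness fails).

Gradient of f: grad f(x) = Q x + c = (0, -6)
Constraint values g_i(x) = a_i^T x - b_i:
  g_1((3, -1)) = -1
Stationarity residual: grad f(x) + sum_i lambda_i a_i = (0, 0)
  -> stationarity OK
Primal feasibility (all g_i <= 0): OK
Dual feasibility (all lambda_i >= 0): OK
Complementary slackness (lambda_i * g_i(x) = 0 for all i): FAILS

Verdict: the first failing condition is complementary_slackness -> comp.

comp


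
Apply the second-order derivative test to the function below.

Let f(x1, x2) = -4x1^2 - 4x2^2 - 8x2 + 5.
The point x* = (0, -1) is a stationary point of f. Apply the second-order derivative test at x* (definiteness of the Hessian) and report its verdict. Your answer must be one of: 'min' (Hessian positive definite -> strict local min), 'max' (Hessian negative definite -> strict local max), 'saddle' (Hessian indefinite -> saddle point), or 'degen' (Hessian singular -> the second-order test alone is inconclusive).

Compute the Hessian H = grad^2 f:
  H = [[-8, 0], [0, -8]]
Verify stationarity: grad f(x*) = H x* + g = (0, 0).
Eigenvalues of H: -8, -8.
Both eigenvalues < 0, so H is negative definite -> x* is a strict local max.

max


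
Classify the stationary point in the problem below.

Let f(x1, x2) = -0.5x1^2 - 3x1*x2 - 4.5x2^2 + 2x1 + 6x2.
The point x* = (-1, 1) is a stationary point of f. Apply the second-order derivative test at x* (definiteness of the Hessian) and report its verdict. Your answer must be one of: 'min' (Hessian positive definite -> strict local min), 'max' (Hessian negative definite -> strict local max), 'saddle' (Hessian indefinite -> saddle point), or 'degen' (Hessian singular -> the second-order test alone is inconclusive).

Compute the Hessian H = grad^2 f:
  H = [[-1, -3], [-3, -9]]
Verify stationarity: grad f(x*) = H x* + g = (0, 0).
Eigenvalues of H: -10, 0.
H has a zero eigenvalue (singular; negative semidefinite but not definite), so H is neither positive definite, negative definite, nor indefinite. The second-order test alone is inconclusive -> degen.
(Indeed, f is constant along the null direction of H through x*, so x* is not a strict local extremum.)

degen


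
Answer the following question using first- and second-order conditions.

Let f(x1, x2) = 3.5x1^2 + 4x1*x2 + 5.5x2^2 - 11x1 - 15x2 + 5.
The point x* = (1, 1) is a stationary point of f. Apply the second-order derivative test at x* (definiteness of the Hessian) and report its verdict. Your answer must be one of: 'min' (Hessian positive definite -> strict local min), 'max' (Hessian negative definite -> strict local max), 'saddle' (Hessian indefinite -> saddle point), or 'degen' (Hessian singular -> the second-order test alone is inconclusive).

Compute the Hessian H = grad^2 f:
  H = [[7, 4], [4, 11]]
Verify stationarity: grad f(x*) = H x* + g = (0, 0).
Eigenvalues of H: 4.5279, 13.4721.
Both eigenvalues > 0, so H is positive definite -> x* is a strict local min.

min


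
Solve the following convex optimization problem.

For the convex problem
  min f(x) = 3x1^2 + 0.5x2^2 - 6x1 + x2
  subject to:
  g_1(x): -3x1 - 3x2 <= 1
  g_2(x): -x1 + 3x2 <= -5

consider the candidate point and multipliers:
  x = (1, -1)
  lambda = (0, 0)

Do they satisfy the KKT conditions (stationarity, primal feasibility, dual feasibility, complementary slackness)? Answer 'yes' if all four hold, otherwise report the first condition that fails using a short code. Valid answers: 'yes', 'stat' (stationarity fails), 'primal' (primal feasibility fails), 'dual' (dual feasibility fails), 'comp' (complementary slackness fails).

Gradient of f: grad f(x) = Q x + c = (0, 0)
Constraint values g_i(x) = a_i^T x - b_i:
  g_1((1, -1)) = -1
  g_2((1, -1)) = 1
Stationarity residual: grad f(x) + sum_i lambda_i a_i = (0, 0)
  -> stationarity OK
Primal feasibility (all g_i <= 0): FAILS
Dual feasibility (all lambda_i >= 0): OK
Complementary slackness (lambda_i * g_i(x) = 0 for all i): OK

Verdict: the first failing condition is primal_feasibility -> primal.

primal


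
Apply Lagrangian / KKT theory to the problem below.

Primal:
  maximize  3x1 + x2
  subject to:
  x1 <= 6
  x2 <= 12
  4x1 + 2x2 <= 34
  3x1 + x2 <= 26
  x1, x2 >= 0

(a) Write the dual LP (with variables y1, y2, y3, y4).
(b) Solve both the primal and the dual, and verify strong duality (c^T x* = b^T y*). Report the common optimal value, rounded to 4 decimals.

The standard primal-dual pair for 'max c^T x s.t. A x <= b, x >= 0' is:
  Dual:  min b^T y  s.t.  A^T y >= c,  y >= 0.

So the dual LP is:
  minimize  6y1 + 12y2 + 34y3 + 26y4
  subject to:
    y1 + 4y3 + 3y4 >= 3
    y2 + 2y3 + y4 >= 1
    y1, y2, y3, y4 >= 0

Solving the primal: x* = (6, 5).
  primal value c^T x* = 23.
Solving the dual: y* = (1, 0, 0.5, 0).
  dual value b^T y* = 23.
Strong duality: c^T x* = b^T y*. Confirmed.

23


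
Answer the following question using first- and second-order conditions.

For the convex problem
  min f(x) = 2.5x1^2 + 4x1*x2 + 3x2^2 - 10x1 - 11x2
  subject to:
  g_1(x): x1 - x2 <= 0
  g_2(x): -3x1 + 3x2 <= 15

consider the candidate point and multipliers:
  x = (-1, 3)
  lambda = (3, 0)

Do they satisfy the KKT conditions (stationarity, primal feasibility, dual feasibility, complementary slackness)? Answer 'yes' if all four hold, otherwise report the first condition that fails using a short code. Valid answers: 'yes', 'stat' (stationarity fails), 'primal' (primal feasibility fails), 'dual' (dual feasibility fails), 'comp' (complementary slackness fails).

Gradient of f: grad f(x) = Q x + c = (-3, 3)
Constraint values g_i(x) = a_i^T x - b_i:
  g_1((-1, 3)) = -4
  g_2((-1, 3)) = -3
Stationarity residual: grad f(x) + sum_i lambda_i a_i = (0, 0)
  -> stationarity OK
Primal feasibility (all g_i <= 0): OK
Dual feasibility (all lambda_i >= 0): OK
Complementary slackness (lambda_i * g_i(x) = 0 for all i): FAILS

Verdict: the first failing condition is complementary_slackness -> comp.

comp


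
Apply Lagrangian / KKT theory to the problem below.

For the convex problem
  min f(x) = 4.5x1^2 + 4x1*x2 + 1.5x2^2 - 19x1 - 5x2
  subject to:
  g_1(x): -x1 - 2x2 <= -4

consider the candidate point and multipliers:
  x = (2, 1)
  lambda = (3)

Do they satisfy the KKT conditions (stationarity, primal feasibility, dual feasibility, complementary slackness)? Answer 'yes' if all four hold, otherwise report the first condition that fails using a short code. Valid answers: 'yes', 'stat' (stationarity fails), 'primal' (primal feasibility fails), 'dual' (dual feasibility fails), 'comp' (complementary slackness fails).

Gradient of f: grad f(x) = Q x + c = (3, 6)
Constraint values g_i(x) = a_i^T x - b_i:
  g_1((2, 1)) = 0
Stationarity residual: grad f(x) + sum_i lambda_i a_i = (0, 0)
  -> stationarity OK
Primal feasibility (all g_i <= 0): OK
Dual feasibility (all lambda_i >= 0): OK
Complementary slackness (lambda_i * g_i(x) = 0 for all i): OK

Verdict: yes, KKT holds.

yes


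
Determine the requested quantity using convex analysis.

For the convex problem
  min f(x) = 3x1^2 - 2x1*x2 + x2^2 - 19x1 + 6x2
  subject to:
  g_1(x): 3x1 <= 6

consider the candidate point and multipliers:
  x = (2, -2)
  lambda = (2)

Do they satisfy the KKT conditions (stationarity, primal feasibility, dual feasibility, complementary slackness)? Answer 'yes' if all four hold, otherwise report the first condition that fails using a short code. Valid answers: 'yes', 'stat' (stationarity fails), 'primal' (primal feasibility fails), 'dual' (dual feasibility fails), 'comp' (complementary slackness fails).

Gradient of f: grad f(x) = Q x + c = (-3, -2)
Constraint values g_i(x) = a_i^T x - b_i:
  g_1((2, -2)) = 0
Stationarity residual: grad f(x) + sum_i lambda_i a_i = (3, -2)
  -> stationarity FAILS
Primal feasibility (all g_i <= 0): OK
Dual feasibility (all lambda_i >= 0): OK
Complementary slackness (lambda_i * g_i(x) = 0 for all i): OK

Verdict: the first failing condition is stationarity -> stat.

stat


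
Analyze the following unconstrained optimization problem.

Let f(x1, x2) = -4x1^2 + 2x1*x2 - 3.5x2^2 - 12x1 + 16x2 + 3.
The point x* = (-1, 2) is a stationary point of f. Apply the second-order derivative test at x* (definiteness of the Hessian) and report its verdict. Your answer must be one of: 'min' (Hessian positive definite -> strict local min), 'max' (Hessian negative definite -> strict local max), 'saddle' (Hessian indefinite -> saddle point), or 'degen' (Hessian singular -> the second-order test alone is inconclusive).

Compute the Hessian H = grad^2 f:
  H = [[-8, 2], [2, -7]]
Verify stationarity: grad f(x*) = H x* + g = (0, 0).
Eigenvalues of H: -9.5616, -5.4384.
Both eigenvalues < 0, so H is negative definite -> x* is a strict local max.

max


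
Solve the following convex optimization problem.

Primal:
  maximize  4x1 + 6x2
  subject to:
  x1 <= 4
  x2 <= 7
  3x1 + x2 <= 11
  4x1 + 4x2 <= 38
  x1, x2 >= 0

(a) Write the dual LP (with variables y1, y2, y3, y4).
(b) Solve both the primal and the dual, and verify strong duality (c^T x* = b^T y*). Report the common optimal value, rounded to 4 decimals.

The standard primal-dual pair for 'max c^T x s.t. A x <= b, x >= 0' is:
  Dual:  min b^T y  s.t.  A^T y >= c,  y >= 0.

So the dual LP is:
  minimize  4y1 + 7y2 + 11y3 + 38y4
  subject to:
    y1 + 3y3 + 4y4 >= 4
    y2 + y3 + 4y4 >= 6
    y1, y2, y3, y4 >= 0

Solving the primal: x* = (1.3333, 7).
  primal value c^T x* = 47.3333.
Solving the dual: y* = (0, 4.6667, 1.3333, 0).
  dual value b^T y* = 47.3333.
Strong duality: c^T x* = b^T y*. Confirmed.

47.3333


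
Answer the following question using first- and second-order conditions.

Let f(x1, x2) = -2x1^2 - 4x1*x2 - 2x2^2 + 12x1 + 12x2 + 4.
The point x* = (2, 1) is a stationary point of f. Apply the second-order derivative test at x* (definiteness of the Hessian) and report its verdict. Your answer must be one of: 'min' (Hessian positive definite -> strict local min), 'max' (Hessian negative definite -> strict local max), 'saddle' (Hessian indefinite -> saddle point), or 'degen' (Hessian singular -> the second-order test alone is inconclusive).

Compute the Hessian H = grad^2 f:
  H = [[-4, -4], [-4, -4]]
Verify stationarity: grad f(x*) = H x* + g = (0, 0).
Eigenvalues of H: -8, 0.
H has a zero eigenvalue (singular; negative semidefinite but not definite), so H is neither positive definite, negative definite, nor indefinite. The second-order test alone is inconclusive -> degen.
(Indeed, f is constant along the null direction of H through x*, so x* is not a strict local extremum.)

degen


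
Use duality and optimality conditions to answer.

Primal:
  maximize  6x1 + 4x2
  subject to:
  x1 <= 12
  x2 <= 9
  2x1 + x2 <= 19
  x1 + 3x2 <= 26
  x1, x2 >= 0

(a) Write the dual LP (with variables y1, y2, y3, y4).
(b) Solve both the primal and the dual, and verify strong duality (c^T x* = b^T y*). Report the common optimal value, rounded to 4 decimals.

The standard primal-dual pair for 'max c^T x s.t. A x <= b, x >= 0' is:
  Dual:  min b^T y  s.t.  A^T y >= c,  y >= 0.

So the dual LP is:
  minimize  12y1 + 9y2 + 19y3 + 26y4
  subject to:
    y1 + 2y3 + y4 >= 6
    y2 + y3 + 3y4 >= 4
    y1, y2, y3, y4 >= 0

Solving the primal: x* = (6.2, 6.6).
  primal value c^T x* = 63.6.
Solving the dual: y* = (0, 0, 2.8, 0.4).
  dual value b^T y* = 63.6.
Strong duality: c^T x* = b^T y*. Confirmed.

63.6


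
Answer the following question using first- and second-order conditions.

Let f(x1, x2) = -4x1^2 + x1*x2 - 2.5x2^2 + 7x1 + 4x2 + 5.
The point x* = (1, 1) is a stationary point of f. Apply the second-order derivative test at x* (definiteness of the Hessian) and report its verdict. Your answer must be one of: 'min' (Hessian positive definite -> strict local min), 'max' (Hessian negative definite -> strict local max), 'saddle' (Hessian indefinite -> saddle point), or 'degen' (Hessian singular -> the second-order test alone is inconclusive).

Compute the Hessian H = grad^2 f:
  H = [[-8, 1], [1, -5]]
Verify stationarity: grad f(x*) = H x* + g = (0, 0).
Eigenvalues of H: -8.3028, -4.6972.
Both eigenvalues < 0, so H is negative definite -> x* is a strict local max.

max


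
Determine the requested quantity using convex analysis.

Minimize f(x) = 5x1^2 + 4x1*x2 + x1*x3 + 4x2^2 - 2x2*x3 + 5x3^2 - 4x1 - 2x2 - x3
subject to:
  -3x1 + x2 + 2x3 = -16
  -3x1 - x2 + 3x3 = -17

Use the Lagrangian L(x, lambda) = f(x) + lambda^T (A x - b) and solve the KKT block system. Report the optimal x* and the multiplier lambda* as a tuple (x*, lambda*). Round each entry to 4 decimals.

Form the Lagrangian:
  L(x, lambda) = (1/2) x^T Q x + c^T x + lambda^T (A x - b)
Stationarity (grad_x L = 0): Q x + c + A^T lambda = 0.
Primal feasibility: A x = b.

This gives the KKT block system:
  [ Q   A^T ] [ x     ]   [-c ]
  [ A    0  ] [ lambda ] = [ b ]

Solving the linear system:
  x*      = (3.2342, -0.8595, -2.719)
  lambda* = (-1.0519, 8.4468)
  f(x*)   = 59.1335

x* = (3.2342, -0.8595, -2.719), lambda* = (-1.0519, 8.4468)


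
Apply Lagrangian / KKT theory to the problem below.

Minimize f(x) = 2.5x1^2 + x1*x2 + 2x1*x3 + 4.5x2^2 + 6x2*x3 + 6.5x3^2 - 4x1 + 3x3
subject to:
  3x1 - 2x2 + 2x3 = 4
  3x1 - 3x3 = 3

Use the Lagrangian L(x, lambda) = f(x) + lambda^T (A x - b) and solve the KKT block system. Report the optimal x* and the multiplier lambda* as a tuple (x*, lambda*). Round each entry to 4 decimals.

Form the Lagrangian:
  L(x, lambda) = (1/2) x^T Q x + c^T x + lambda^T (A x - b)
Stationarity (grad_x L = 0): Q x + c + A^T lambda = 0.
Primal feasibility: A x = b.

This gives the KKT block system:
  [ Q   A^T ] [ x     ]   [-c ]
  [ A    0  ] [ lambda ] = [ b ]

Solving the linear system:
  x*      = (1.0552, -0.362, 0.0552)
  lambda* = (-0.936, 0.5946)
  f(x*)   = -1.0475

x* = (1.0552, -0.362, 0.0552), lambda* = (-0.936, 0.5946)


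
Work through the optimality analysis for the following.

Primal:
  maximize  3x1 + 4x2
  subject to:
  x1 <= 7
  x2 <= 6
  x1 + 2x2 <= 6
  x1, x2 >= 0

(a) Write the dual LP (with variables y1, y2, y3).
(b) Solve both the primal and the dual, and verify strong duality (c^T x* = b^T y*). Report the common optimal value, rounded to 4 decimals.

The standard primal-dual pair for 'max c^T x s.t. A x <= b, x >= 0' is:
  Dual:  min b^T y  s.t.  A^T y >= c,  y >= 0.

So the dual LP is:
  minimize  7y1 + 6y2 + 6y3
  subject to:
    y1 + y3 >= 3
    y2 + 2y3 >= 4
    y1, y2, y3 >= 0

Solving the primal: x* = (6, 0).
  primal value c^T x* = 18.
Solving the dual: y* = (0, 0, 3).
  dual value b^T y* = 18.
Strong duality: c^T x* = b^T y*. Confirmed.

18


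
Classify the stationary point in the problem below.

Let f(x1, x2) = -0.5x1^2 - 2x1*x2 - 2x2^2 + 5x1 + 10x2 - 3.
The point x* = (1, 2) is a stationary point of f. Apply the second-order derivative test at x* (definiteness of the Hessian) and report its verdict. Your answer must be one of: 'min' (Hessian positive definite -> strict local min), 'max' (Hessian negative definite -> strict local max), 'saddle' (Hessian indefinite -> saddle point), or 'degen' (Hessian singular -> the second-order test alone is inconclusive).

Compute the Hessian H = grad^2 f:
  H = [[-1, -2], [-2, -4]]
Verify stationarity: grad f(x*) = H x* + g = (0, 0).
Eigenvalues of H: -5, 0.
H has a zero eigenvalue (singular; negative semidefinite but not definite), so H is neither positive definite, negative definite, nor indefinite. The second-order test alone is inconclusive -> degen.
(Indeed, f is constant along the null direction of H through x*, so x* is not a strict local extremum.)

degen


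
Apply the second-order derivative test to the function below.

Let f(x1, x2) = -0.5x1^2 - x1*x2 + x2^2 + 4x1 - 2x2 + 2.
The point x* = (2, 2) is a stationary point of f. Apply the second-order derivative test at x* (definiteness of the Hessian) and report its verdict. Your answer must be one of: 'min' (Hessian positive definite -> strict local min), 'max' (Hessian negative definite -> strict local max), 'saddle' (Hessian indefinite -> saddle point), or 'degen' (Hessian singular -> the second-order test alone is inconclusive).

Compute the Hessian H = grad^2 f:
  H = [[-1, -1], [-1, 2]]
Verify stationarity: grad f(x*) = H x* + g = (0, 0).
Eigenvalues of H: -1.3028, 2.3028.
Eigenvalues have mixed signs, so H is indefinite -> x* is a saddle point.

saddle


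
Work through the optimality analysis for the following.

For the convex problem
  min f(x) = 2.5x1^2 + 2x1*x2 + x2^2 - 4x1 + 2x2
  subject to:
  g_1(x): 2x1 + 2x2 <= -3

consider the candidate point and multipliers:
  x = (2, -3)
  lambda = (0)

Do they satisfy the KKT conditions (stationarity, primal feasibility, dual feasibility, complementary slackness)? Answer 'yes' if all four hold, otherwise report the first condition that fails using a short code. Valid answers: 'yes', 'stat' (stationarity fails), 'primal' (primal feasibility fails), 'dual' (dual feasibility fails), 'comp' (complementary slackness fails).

Gradient of f: grad f(x) = Q x + c = (0, 0)
Constraint values g_i(x) = a_i^T x - b_i:
  g_1((2, -3)) = 1
Stationarity residual: grad f(x) + sum_i lambda_i a_i = (0, 0)
  -> stationarity OK
Primal feasibility (all g_i <= 0): FAILS
Dual feasibility (all lambda_i >= 0): OK
Complementary slackness (lambda_i * g_i(x) = 0 for all i): OK

Verdict: the first failing condition is primal_feasibility -> primal.

primal


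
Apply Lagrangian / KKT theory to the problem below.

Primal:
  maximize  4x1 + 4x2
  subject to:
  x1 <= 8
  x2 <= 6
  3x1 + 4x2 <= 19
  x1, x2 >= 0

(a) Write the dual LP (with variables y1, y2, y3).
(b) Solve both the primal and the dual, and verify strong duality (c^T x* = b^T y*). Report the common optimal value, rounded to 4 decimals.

The standard primal-dual pair for 'max c^T x s.t. A x <= b, x >= 0' is:
  Dual:  min b^T y  s.t.  A^T y >= c,  y >= 0.

So the dual LP is:
  minimize  8y1 + 6y2 + 19y3
  subject to:
    y1 + 3y3 >= 4
    y2 + 4y3 >= 4
    y1, y2, y3 >= 0

Solving the primal: x* = (6.3333, 0).
  primal value c^T x* = 25.3333.
Solving the dual: y* = (0, 0, 1.3333).
  dual value b^T y* = 25.3333.
Strong duality: c^T x* = b^T y*. Confirmed.

25.3333


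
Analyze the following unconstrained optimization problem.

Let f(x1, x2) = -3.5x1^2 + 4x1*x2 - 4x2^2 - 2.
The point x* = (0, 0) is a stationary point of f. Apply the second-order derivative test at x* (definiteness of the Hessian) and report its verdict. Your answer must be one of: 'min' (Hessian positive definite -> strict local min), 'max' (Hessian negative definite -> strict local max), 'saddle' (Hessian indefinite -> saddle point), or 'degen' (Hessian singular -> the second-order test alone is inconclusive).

Compute the Hessian H = grad^2 f:
  H = [[-7, 4], [4, -8]]
Verify stationarity: grad f(x*) = H x* + g = (0, 0).
Eigenvalues of H: -11.5311, -3.4689.
Both eigenvalues < 0, so H is negative definite -> x* is a strict local max.

max


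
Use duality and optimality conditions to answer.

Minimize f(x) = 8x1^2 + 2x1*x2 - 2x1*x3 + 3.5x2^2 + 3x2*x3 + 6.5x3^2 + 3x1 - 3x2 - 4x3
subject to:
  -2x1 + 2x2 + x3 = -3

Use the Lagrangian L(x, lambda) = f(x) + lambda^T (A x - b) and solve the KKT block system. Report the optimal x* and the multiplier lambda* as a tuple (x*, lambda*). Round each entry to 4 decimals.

Form the Lagrangian:
  L(x, lambda) = (1/2) x^T Q x + c^T x + lambda^T (A x - b)
Stationarity (grad_x L = 0): Q x + c + A^T lambda = 0.
Primal feasibility: A x = b.

This gives the KKT block system:
  [ Q   A^T ] [ x     ]   [-c ]
  [ A    0  ] [ lambda ] = [ b ]

Solving the linear system:
  x*      = (0.5402, -1.1148, 0.3098)
  lambda* = (4.3967)
  f(x*)   = 8.4578

x* = (0.5402, -1.1148, 0.3098), lambda* = (4.3967)


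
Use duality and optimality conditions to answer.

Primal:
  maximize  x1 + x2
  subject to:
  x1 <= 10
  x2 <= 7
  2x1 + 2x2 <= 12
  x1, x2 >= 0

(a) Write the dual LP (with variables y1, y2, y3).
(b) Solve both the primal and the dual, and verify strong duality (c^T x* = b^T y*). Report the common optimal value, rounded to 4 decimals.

The standard primal-dual pair for 'max c^T x s.t. A x <= b, x >= 0' is:
  Dual:  min b^T y  s.t.  A^T y >= c,  y >= 0.

So the dual LP is:
  minimize  10y1 + 7y2 + 12y3
  subject to:
    y1 + 2y3 >= 1
    y2 + 2y3 >= 1
    y1, y2, y3 >= 0

Solving the primal: x* = (6, 0).
  primal value c^T x* = 6.
Solving the dual: y* = (0, 0, 0.5).
  dual value b^T y* = 6.
Strong duality: c^T x* = b^T y*. Confirmed.

6


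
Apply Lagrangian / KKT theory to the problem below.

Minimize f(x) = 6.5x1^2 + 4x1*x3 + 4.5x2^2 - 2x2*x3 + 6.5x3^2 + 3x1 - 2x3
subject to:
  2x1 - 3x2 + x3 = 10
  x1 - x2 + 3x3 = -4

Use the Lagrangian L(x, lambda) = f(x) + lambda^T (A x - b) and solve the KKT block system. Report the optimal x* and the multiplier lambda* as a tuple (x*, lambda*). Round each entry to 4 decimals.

Form the Lagrangian:
  L(x, lambda) = (1/2) x^T Q x + c^T x + lambda^T (A x - b)
Stationarity (grad_x L = 0): Q x + c + A^T lambda = 0.
Primal feasibility: A x = b.

This gives the KKT block system:
  [ Q   A^T ] [ x     ]   [-c ]
  [ A    0  ] [ lambda ] = [ b ]

Solving the linear system:
  x*      = (1.5478, -3.2827, -2.9435)
  lambda* = (-12.3099, 13.2729)
  f(x*)   = 93.3606

x* = (1.5478, -3.2827, -2.9435), lambda* = (-12.3099, 13.2729)


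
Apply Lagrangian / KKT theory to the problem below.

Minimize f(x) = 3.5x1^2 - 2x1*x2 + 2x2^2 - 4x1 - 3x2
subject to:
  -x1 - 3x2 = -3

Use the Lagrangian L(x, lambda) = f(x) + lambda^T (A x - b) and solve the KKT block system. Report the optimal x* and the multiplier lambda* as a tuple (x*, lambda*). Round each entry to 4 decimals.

Form the Lagrangian:
  L(x, lambda) = (1/2) x^T Q x + c^T x + lambda^T (A x - b)
Stationarity (grad_x L = 0): Q x + c + A^T lambda = 0.
Primal feasibility: A x = b.

This gives the KKT block system:
  [ Q   A^T ] [ x     ]   [-c ]
  [ A    0  ] [ lambda ] = [ b ]

Solving the linear system:
  x*      = (0.7215, 0.7595)
  lambda* = (-0.4684)
  f(x*)   = -3.2848

x* = (0.7215, 0.7595), lambda* = (-0.4684)


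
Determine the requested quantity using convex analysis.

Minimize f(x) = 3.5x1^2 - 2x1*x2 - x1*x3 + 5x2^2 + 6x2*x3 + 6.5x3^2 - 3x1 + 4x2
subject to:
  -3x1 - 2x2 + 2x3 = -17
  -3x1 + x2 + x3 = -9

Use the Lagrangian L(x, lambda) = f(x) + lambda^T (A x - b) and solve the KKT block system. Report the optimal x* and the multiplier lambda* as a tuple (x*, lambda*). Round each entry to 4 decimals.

Form the Lagrangian:
  L(x, lambda) = (1/2) x^T Q x + c^T x + lambda^T (A x - b)
Stationarity (grad_x L = 0): Q x + c + A^T lambda = 0.
Primal feasibility: A x = b.

This gives the KKT block system:
  [ Q   A^T ] [ x     ]   [-c ]
  [ A    0  ] [ lambda ] = [ b ]

Solving the linear system:
  x*      = (3.1947, 2.146, -1.562)
  lambda* = (5.0809, 0.4633)
  f(x*)   = 44.7724

x* = (3.1947, 2.146, -1.562), lambda* = (5.0809, 0.4633)


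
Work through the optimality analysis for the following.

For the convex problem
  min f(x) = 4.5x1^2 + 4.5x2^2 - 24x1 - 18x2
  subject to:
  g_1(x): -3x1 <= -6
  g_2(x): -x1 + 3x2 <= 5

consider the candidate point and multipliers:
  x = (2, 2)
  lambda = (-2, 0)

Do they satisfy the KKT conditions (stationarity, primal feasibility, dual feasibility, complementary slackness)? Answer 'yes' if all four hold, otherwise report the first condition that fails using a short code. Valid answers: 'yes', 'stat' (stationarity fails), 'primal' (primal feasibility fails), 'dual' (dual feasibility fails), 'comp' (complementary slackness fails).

Gradient of f: grad f(x) = Q x + c = (-6, 0)
Constraint values g_i(x) = a_i^T x - b_i:
  g_1((2, 2)) = 0
  g_2((2, 2)) = -1
Stationarity residual: grad f(x) + sum_i lambda_i a_i = (0, 0)
  -> stationarity OK
Primal feasibility (all g_i <= 0): OK
Dual feasibility (all lambda_i >= 0): FAILS
Complementary slackness (lambda_i * g_i(x) = 0 for all i): OK

Verdict: the first failing condition is dual_feasibility -> dual.

dual


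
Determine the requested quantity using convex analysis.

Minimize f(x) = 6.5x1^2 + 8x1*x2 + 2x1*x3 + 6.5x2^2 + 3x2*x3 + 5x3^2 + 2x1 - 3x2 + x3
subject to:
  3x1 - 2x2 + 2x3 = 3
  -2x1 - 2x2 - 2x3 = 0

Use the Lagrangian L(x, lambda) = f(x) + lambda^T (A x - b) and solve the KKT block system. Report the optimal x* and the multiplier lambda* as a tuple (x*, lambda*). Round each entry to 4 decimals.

Form the Lagrangian:
  L(x, lambda) = (1/2) x^T Q x + c^T x + lambda^T (A x - b)
Stationarity (grad_x L = 0): Q x + c + A^T lambda = 0.
Primal feasibility: A x = b.

This gives the KKT block system:
  [ Q   A^T ] [ x     ]   [-c ]
  [ A    0  ] [ lambda ] = [ b ]

Solving the linear system:
  x*      = (0.4871, -0.6282, 0.1412)
  lambda* = (-2.0871, -1.3365)
  f(x*)   = 4.6306

x* = (0.4871, -0.6282, 0.1412), lambda* = (-2.0871, -1.3365)


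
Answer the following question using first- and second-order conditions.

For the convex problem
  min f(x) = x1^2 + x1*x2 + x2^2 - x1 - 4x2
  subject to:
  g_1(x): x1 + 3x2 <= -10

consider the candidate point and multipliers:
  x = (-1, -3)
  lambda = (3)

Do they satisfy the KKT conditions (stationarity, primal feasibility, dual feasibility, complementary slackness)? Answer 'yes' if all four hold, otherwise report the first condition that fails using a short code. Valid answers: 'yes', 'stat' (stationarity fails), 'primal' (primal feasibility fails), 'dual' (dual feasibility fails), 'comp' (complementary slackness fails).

Gradient of f: grad f(x) = Q x + c = (-6, -11)
Constraint values g_i(x) = a_i^T x - b_i:
  g_1((-1, -3)) = 0
Stationarity residual: grad f(x) + sum_i lambda_i a_i = (-3, -2)
  -> stationarity FAILS
Primal feasibility (all g_i <= 0): OK
Dual feasibility (all lambda_i >= 0): OK
Complementary slackness (lambda_i * g_i(x) = 0 for all i): OK

Verdict: the first failing condition is stationarity -> stat.

stat


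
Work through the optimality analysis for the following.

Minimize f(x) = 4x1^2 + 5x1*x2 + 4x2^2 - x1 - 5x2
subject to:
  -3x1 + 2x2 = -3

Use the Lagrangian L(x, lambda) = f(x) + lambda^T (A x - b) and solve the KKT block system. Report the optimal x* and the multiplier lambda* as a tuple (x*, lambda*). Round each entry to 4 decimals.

Form the Lagrangian:
  L(x, lambda) = (1/2) x^T Q x + c^T x + lambda^T (A x - b)
Stationarity (grad_x L = 0): Q x + c + A^T lambda = 0.
Primal feasibility: A x = b.

This gives the KKT block system:
  [ Q   A^T ] [ x     ]   [-c ]
  [ A    0  ] [ lambda ] = [ b ]

Solving the linear system:
  x*      = (0.8293, -0.2561)
  lambda* = (1.4512)
  f(x*)   = 2.4024

x* = (0.8293, -0.2561), lambda* = (1.4512)


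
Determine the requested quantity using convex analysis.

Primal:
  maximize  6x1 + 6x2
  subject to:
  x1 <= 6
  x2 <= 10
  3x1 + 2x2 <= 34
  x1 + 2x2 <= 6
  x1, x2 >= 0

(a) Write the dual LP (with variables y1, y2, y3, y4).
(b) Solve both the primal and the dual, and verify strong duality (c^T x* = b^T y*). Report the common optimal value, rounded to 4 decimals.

The standard primal-dual pair for 'max c^T x s.t. A x <= b, x >= 0' is:
  Dual:  min b^T y  s.t.  A^T y >= c,  y >= 0.

So the dual LP is:
  minimize  6y1 + 10y2 + 34y3 + 6y4
  subject to:
    y1 + 3y3 + y4 >= 6
    y2 + 2y3 + 2y4 >= 6
    y1, y2, y3, y4 >= 0

Solving the primal: x* = (6, 0).
  primal value c^T x* = 36.
Solving the dual: y* = (3, 0, 0, 3).
  dual value b^T y* = 36.
Strong duality: c^T x* = b^T y*. Confirmed.

36


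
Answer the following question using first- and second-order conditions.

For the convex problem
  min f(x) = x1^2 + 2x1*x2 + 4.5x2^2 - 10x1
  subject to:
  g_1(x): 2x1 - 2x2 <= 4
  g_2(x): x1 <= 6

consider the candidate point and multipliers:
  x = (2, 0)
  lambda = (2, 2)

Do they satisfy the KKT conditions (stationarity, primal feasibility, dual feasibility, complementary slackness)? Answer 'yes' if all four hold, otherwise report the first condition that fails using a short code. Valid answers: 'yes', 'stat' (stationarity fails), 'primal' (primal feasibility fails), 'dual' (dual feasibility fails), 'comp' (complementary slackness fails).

Gradient of f: grad f(x) = Q x + c = (-6, 4)
Constraint values g_i(x) = a_i^T x - b_i:
  g_1((2, 0)) = 0
  g_2((2, 0)) = -4
Stationarity residual: grad f(x) + sum_i lambda_i a_i = (0, 0)
  -> stationarity OK
Primal feasibility (all g_i <= 0): OK
Dual feasibility (all lambda_i >= 0): OK
Complementary slackness (lambda_i * g_i(x) = 0 for all i): FAILS

Verdict: the first failing condition is complementary_slackness -> comp.

comp


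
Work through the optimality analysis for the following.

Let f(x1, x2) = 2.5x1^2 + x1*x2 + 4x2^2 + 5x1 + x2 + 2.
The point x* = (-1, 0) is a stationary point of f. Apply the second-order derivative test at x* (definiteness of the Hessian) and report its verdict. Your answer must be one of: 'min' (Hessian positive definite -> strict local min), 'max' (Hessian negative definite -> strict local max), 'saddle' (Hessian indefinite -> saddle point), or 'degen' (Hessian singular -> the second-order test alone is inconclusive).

Compute the Hessian H = grad^2 f:
  H = [[5, 1], [1, 8]]
Verify stationarity: grad f(x*) = H x* + g = (0, 0).
Eigenvalues of H: 4.6972, 8.3028.
Both eigenvalues > 0, so H is positive definite -> x* is a strict local min.

min


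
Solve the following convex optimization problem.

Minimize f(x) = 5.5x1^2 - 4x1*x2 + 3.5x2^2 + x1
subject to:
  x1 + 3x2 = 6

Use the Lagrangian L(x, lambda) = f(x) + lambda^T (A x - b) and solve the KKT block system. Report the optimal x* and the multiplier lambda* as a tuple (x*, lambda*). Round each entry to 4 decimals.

Form the Lagrangian:
  L(x, lambda) = (1/2) x^T Q x + c^T x + lambda^T (A x - b)
Stationarity (grad_x L = 0): Q x + c + A^T lambda = 0.
Primal feasibility: A x = b.

This gives the KKT block system:
  [ Q   A^T ] [ x     ]   [-c ]
  [ A    0  ] [ lambda ] = [ b ]

Solving the linear system:
  x*      = (0.8077, 1.7308)
  lambda* = (-2.9615)
  f(x*)   = 9.2885

x* = (0.8077, 1.7308), lambda* = (-2.9615)


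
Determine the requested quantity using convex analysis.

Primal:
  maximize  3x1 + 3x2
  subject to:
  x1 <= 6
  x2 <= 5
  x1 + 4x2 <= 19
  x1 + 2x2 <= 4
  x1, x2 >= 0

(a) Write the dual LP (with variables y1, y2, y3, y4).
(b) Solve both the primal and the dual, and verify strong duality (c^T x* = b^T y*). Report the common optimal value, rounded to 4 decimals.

The standard primal-dual pair for 'max c^T x s.t. A x <= b, x >= 0' is:
  Dual:  min b^T y  s.t.  A^T y >= c,  y >= 0.

So the dual LP is:
  minimize  6y1 + 5y2 + 19y3 + 4y4
  subject to:
    y1 + y3 + y4 >= 3
    y2 + 4y3 + 2y4 >= 3
    y1, y2, y3, y4 >= 0

Solving the primal: x* = (4, 0).
  primal value c^T x* = 12.
Solving the dual: y* = (0, 0, 0, 3).
  dual value b^T y* = 12.
Strong duality: c^T x* = b^T y*. Confirmed.

12


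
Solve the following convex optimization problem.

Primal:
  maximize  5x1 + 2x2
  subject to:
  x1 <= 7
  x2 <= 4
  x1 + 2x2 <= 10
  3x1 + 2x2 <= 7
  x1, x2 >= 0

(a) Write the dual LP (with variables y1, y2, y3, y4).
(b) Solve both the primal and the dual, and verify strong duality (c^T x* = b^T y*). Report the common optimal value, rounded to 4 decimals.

The standard primal-dual pair for 'max c^T x s.t. A x <= b, x >= 0' is:
  Dual:  min b^T y  s.t.  A^T y >= c,  y >= 0.

So the dual LP is:
  minimize  7y1 + 4y2 + 10y3 + 7y4
  subject to:
    y1 + y3 + 3y4 >= 5
    y2 + 2y3 + 2y4 >= 2
    y1, y2, y3, y4 >= 0

Solving the primal: x* = (2.3333, 0).
  primal value c^T x* = 11.6667.
Solving the dual: y* = (0, 0, 0, 1.6667).
  dual value b^T y* = 11.6667.
Strong duality: c^T x* = b^T y*. Confirmed.

11.6667


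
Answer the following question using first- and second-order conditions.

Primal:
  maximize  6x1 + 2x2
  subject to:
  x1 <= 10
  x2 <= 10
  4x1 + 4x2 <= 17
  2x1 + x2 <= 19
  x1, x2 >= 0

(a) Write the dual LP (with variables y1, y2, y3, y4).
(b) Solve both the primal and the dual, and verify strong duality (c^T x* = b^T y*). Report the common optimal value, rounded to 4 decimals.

The standard primal-dual pair for 'max c^T x s.t. A x <= b, x >= 0' is:
  Dual:  min b^T y  s.t.  A^T y >= c,  y >= 0.

So the dual LP is:
  minimize  10y1 + 10y2 + 17y3 + 19y4
  subject to:
    y1 + 4y3 + 2y4 >= 6
    y2 + 4y3 + y4 >= 2
    y1, y2, y3, y4 >= 0

Solving the primal: x* = (4.25, 0).
  primal value c^T x* = 25.5.
Solving the dual: y* = (0, 0, 1.5, 0).
  dual value b^T y* = 25.5.
Strong duality: c^T x* = b^T y*. Confirmed.

25.5
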